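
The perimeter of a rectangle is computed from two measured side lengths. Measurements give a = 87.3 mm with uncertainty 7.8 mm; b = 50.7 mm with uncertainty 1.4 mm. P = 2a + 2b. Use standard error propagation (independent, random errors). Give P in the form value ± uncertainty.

For a sum/difference, combine absolute errors in quadrature:
  (2·δa)² = 243;  (2·δb)² = 7.84
δP = √(251) = 15.8 mm
P = 276 mm.

276 ± 15.8 mm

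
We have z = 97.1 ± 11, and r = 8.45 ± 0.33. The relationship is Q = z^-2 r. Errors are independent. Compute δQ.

For a monomial Q ∝ z^-2, r, fractional errors add in quadrature:
  (-2·δz/z)² = (-2×0.113)² = 0.0513;  (1·δr/r)² = (1×0.0391)² = 0.00153
δQ/Q = √(0.0529) = 0.230
Q = 0.000896, so δQ = 0.230 × 0.000896 = 0.000206.

0.000206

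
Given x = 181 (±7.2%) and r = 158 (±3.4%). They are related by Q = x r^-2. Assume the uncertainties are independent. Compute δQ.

Each factor contributes (exponent × relative error)² to (δQ/Q)²:
  (1·δx/x)² = (1×0.0720)² = 0.00518;  (-2·δr/r)² = (-2×0.0340)² = 0.00462
δQ/Q = √(0.00981) = 0.0990
Q = 0.00725, so δQ = 0.0990 × 0.00725 = 0.000718.

0.000718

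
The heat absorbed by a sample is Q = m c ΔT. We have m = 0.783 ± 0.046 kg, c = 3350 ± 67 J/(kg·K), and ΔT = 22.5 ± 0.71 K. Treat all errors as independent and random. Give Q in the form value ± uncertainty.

59000 ± 4110 J

Products/powers → add relative errors in quadrature, weighted by exponent:
  (1·δm/m)² = (1×0.0587)² = 0.00345;  (1·δc/c)² = (1×0.0200)² = 0.000400;  (1·δΔT/ΔT)² = (1×0.0316)² = 0.000996
δQ/Q = √(0.00485) = 0.0696
Q = 59000 J, so δQ = 0.0696 × 59000 = 4110 J.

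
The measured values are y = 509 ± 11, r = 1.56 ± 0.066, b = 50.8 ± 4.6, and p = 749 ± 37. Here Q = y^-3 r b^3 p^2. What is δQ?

Products/powers → add relative errors in quadrature, weighted by exponent:
  (-3·δy/y)² = (-3×0.0216)² = 0.00420;  (1·δr/r)² = (1×0.0423)² = 0.00179;  (3·δb/b)² = (3×0.0906)² = 0.0738;  (2·δp/p)² = (2×0.0494)² = 0.00976
δQ/Q = √(0.0896) = 0.299
Q = 870, so δQ = 0.299 × 870 = 260.

260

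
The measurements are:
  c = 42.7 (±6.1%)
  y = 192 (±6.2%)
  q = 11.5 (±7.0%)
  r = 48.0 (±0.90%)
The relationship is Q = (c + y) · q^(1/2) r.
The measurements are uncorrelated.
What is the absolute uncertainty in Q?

2420

Let u = c + y = 235. δu = √(δc² + δy²) = √(6.78 + 142) = 12.2, so δu/u = 0.0519.
Q is then a monomial in u, q, r:
δQ/Q = √((δu/u)² + (½·δq/q)² + (1·δr/r)²) = √(0.00270 + 0.00123 + 8.1e-05) = 0.0633
Q = 38200, so δQ = 0.0633 × 38200 = 2420.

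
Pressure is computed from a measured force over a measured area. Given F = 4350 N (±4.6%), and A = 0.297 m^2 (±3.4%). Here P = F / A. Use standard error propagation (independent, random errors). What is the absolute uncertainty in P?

838 Pa

Products/powers → add relative errors in quadrature, weighted by exponent:
  (1·δF/F)² = (1×0.0460)² = 0.00212;  (-1·δA/A)² = (-1×0.0340)² = 0.00116
δP/P = √(0.00327) = 0.0572
P = 14600 Pa, so δP = 0.0572 × 14600 = 838 Pa.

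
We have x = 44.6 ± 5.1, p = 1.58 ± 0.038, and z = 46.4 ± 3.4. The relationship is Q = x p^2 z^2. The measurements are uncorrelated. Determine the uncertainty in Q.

Since Q is a product/quotient, work with relative uncertainties:
  (1·δx/x)² = (1×0.114)² = 0.0131;  (2·δp/p)² = (2×0.0241)² = 0.00231;  (2·δz/z)² = (2×0.0733)² = 0.0215
δQ/Q = √(0.0369) = 0.192
Q = 2.4e+05, so δQ = 0.192 × 2.4e+05 = 46000.

46000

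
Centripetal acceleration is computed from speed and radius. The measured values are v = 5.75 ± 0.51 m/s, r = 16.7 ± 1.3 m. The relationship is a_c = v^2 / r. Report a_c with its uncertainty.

Products/powers → add relative errors in quadrature, weighted by exponent:
  (2·δv/v)² = (2×0.0887)² = 0.0315;  (-1·δr/r)² = (-1×0.0778)² = 0.00606
δa_c/a_c = √(0.0375) = 0.194
a_c = 1.98 m/s^2, so δa_c = 0.194 × 1.98 = 0.384 m/s^2.

1.98 ± 0.384 m/s^2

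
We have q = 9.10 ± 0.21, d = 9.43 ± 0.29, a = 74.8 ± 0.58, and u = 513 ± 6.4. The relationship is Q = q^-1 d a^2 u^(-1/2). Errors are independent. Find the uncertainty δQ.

Q is a product of powers, so relative uncertainties combine in quadrature:
  (-1·δq/q)² = (-1×0.0231)² = 0.000533;  (1·δd/d)² = (1×0.0308)² = 0.000946;  (2·δa/a)² = (2×0.00775)² = 0.000240;  (−½·δu/u)² = (-0.5×0.0125)² = 3.89e-05
δQ/Q = √(0.00176) = 0.0419
Q = 256, so δQ = 0.0419 × 256 = 10.7.

10.7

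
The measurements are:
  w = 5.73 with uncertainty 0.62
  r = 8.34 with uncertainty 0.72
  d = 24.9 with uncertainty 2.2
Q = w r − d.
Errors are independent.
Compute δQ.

6.97

Let p = w·r = 47.8. δp/p = √((1·δw/w)² + (1·δr/r)²) = √(0.0117 + 0.00745) = 0.138, so δp = 6.61.
Q = p − d: δQ = √(δp² + δd²) = √(43.8 + 4.84) = 6.97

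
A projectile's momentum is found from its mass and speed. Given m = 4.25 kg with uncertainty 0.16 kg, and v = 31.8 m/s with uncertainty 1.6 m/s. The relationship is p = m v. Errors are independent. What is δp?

Since p is a product/quotient, work with relative uncertainties:
  (1·δm/m)² = (1×0.0376)² = 0.00142;  (1·δv/v)² = (1×0.0503)² = 0.00253
δp/p = √(0.00395) = 0.0628
p = 135 kg·m/s, so δp = 0.0628 × 135 = 8.49 kg·m/s.

8.49 kg·m/s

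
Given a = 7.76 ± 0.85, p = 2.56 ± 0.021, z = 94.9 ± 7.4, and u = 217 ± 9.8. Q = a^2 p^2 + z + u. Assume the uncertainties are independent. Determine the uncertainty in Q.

87.6

Let w = a^2·p^2 = 395. δw/w = √((2·δa/a)² + (2·δp/p)²) = √(0.0480 + 0.000269) = 0.220, so δw = 86.7.
Q = w + z + u: δQ = √(δw² + δz² + δu²) = √(7520 + 54.8 + 96.0) = 87.6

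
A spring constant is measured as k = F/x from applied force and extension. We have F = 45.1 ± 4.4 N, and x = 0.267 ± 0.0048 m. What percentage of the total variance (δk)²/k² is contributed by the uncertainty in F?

(δk/k)² = (1·δF/F)² + (-1·δx/x)²
  F term: (1×0.0976)² = 0.00952
  x term: (-1×0.0180)² = 0.000323
Total = 0.00984. Share from F = 0.00952/0.00984 = 0.967.

96.7%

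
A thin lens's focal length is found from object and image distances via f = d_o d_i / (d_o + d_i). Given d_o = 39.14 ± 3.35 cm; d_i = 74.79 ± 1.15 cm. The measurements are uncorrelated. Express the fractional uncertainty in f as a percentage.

∂f/∂d_o = (d_i/(d_o+d_i))² = 0.431;  ∂f/∂d_i = (d_o/(d_o+d_i))² = 0.118
δf = √((∂f/∂d_o · δd_o)² + (∂f/∂d_i · δd_i)²) = √(2.08 + 0.0184) = 1.45 cm
f = 25.69 cm, so δf/f = 1.45/25.69 = 0.0564.

5.64%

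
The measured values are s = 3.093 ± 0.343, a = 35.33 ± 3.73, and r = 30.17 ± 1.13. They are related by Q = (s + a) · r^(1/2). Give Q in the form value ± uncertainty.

211.0 ± 21.0

Let u = s + a = 38.42. δu = √(δs² + δa²) = √(0.118 + 13.9) = 3.75, so δu/u = 0.0975.
Q is then a monomial in u, r:
δQ/Q = √((δu/u)² + (½·δr/r)²) = √(0.00950 + 0.000351) = 0.0993
Q = 211.0, so δQ = 0.0993 × 211.0 = 21.0.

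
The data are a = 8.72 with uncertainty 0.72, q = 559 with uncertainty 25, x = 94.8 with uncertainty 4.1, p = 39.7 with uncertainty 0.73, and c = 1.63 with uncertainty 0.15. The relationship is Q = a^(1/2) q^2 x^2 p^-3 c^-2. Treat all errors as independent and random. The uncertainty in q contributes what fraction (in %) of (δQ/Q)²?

(δQ/Q)² = (½·δa/a)² + (2·δq/q)² + (2·δx/x)² + (-3·δp/p)² + (-2·δc/c)²
  a term: (0.5×0.0826)² = 0.00170
  q term: (2×0.0447)² = 0.00800
  x term: (2×0.0432)² = 0.00748
  p term: (-3×0.0184)² = 0.00304
  c term: (-2×0.0920)² = 0.0339
Total = 0.0541. Share from q = 0.00800/0.0541 = 0.148.

14.8%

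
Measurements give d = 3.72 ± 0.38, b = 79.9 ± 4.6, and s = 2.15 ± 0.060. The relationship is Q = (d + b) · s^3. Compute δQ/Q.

0.100

Let u = d + b = 83.6. δu = √(δd² + δb²) = √(0.144 + 21.2) = 4.62, so δu/u = 0.0552.
Q is then a monomial in u, s:
δQ/Q = √((δu/u)² + (3·δs/s)²) = √(0.00305 + 0.00701) = 0.100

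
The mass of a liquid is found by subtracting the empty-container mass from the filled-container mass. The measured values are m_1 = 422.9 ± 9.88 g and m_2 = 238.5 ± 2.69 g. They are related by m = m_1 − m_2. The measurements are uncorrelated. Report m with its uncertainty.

184.4 ± 10.2 g

Absolute uncertainties add in quadrature for a linear combination:
  (δm_1)² = 97.6;  (δm_2)² = 7.24
δm = √(105) = 10.2 g
m = 184.4 g.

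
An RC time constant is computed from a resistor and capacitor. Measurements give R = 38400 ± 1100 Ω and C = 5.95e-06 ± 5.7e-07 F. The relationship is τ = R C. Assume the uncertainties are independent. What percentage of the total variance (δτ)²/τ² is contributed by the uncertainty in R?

8.21%

(δτ/τ)² = (1·δR/R)² + (1·δC/C)²
  R term: (1×0.0286)² = 0.000821
  C term: (1×0.0958)² = 0.00918
Total = 0.01000. Share from R = 0.000821/0.01000 = 0.0821.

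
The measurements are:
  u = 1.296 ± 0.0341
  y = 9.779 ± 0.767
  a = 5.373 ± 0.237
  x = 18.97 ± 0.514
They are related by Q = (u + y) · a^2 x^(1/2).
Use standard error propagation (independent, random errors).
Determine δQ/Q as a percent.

11.3%

Let w = u + y = 11.07. δw = √(δu² + δy²) = √(0.00116 + 0.588) = 0.768, so δw/w = 0.0693.
Q is then a monomial in w, a, x:
δQ/Q = √((δw/w)² + (2·δa/a)² + (½·δx/x)²) = √(0.00481 + 0.00778 + 0.000184) = 0.113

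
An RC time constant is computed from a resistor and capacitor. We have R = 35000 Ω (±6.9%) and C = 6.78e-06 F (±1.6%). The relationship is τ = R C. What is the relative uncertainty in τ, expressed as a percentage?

7.08%

Products/powers → add relative errors in quadrature, weighted by exponent:
  (1·δR/R)² = (1×0.0690)² = 0.00476;  (1·δC/C)² = (1×0.0160)² = 0.000256
δτ/τ = √(0.00502) = 0.0708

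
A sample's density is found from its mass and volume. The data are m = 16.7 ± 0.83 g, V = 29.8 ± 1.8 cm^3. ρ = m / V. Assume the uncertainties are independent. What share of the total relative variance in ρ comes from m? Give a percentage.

40.4%

(δρ/ρ)² = (1·δm/m)² + (-1·δV/V)²
  m term: (1×0.0497)² = 0.00247
  V term: (-1×0.0604)² = 0.00365
Total = 0.00612. Share from m = 0.00247/0.00612 = 0.404.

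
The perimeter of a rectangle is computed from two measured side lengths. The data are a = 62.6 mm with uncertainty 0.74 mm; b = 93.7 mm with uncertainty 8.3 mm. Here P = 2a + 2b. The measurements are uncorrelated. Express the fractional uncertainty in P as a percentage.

P is a linear combination, so absolute uncertainties add in quadrature:
  (2·δa)² = 2.19;  (2·δb)² = 276
δP = √(278) = 16.7 mm
P = 313 mm, so δP/P = 16.7/313 = 0.0533.

5.33%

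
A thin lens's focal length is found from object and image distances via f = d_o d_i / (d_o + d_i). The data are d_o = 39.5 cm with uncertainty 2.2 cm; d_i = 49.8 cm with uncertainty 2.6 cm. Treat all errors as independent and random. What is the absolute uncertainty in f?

0.853 cm

∂f/∂d_o = (d_i/(d_o+d_i))² = 0.311;  ∂f/∂d_i = (d_o/(d_o+d_i))² = 0.196
δf = √((∂f/∂d_o · δd_o)² + (∂f/∂d_i · δd_i)²) = √(0.468 + 0.259) = 0.853 cm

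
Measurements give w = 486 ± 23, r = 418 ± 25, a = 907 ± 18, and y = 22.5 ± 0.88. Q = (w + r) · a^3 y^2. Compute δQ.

3.59e+13

Let u = w + r = 904. δu = √(δw² + δr²) = √(529 + 625) = 34.0, so δu/u = 0.0376.
Q is then a monomial in u, a, y:
δQ/Q = √((δu/u)² + (3·δa/a)² + (2·δy/y)²) = √(0.00141 + 0.00354 + 0.00612) = 0.105
Q = 3.41e+14, so δQ = 0.105 × 3.41e+14 = 3.59e+13.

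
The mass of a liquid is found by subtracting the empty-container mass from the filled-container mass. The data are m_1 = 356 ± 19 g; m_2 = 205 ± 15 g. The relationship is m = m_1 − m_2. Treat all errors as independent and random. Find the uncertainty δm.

24.2 g

For a sum/difference, combine absolute errors in quadrature:
  (δm_1)² = 361;  (δm_2)² = 225
δm = √(586) = 24.2 g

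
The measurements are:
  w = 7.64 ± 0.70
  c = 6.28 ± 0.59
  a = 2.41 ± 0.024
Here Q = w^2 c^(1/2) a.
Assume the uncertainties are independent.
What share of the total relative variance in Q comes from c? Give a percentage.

(δQ/Q)² = (2·δw/w)² + (½·δc/c)² + (1·δa/a)²
  w term: (2×0.0916)² = 0.0336
  c term: (0.5×0.0939)² = 0.00221
  a term: (1×0.00996)² = 9.92e-05
Total = 0.0359. Share from c = 0.00221/0.0359 = 0.0615.

6.15%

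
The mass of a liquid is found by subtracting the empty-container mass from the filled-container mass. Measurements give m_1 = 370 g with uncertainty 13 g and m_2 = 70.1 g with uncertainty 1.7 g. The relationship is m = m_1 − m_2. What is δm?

13.1 g

Absolute uncertainties add in quadrature for a linear combination:
  (δm_1)² = 169;  (δm_2)² = 2.89
δm = √(172) = 13.1 g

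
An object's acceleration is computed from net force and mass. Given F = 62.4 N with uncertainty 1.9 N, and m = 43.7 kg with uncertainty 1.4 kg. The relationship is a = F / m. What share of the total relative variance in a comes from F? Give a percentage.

(δa/a)² = (1·δF/F)² + (-1·δm/m)²
  F term: (1×0.0304)² = 0.000927
  m term: (-1×0.0320)² = 0.00103
Total = 0.00195. Share from F = 0.000927/0.00195 = 0.475.

47.5%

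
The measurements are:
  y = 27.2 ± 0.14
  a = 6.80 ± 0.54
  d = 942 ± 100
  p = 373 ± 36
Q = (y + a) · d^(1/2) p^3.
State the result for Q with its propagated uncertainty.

(5.42 ± 1.60) × 10^10

Let u = y + a = 34.0. δu = √(δy² + δa²) = √(0.0196 + 0.292) = 0.558, so δu/u = 0.0164.
Q is then a monomial in u, d, p:
δQ/Q = √((δu/u)² + (½·δd/d)² + (3·δp/p)²) = √(0.000269 + 0.00282 + 0.0838) = 0.295
Q = 5.42e+10, so δQ = 0.295 × 5.42e+10 = 1.6e+10.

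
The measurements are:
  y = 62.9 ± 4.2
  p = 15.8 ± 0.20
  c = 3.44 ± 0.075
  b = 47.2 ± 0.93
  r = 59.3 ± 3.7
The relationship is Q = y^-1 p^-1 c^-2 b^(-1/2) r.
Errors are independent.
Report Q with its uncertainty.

For a monomial Q ∝ y^-1, p^-1, c^-2, b^(-1/2), r, fractional errors add in quadrature:
  (-1·δy/y)² = (-1×0.0668)² = 0.00446;  (-1·δp/p)² = (-1×0.0127)² = 0.000160;  (-2·δc/c)² = (-2×0.0218)² = 0.00190;  (−½·δb/b)² = (-0.5×0.0197)² = 9.71e-05;  (1·δr/r)² = (1×0.0624)² = 0.00389
δQ/Q = √(0.0105) = 0.103
Q = 0.000734, so δQ = 0.103 × 0.000734 = 7.52e-05.

(7.34 ± 0.752) × 10^-4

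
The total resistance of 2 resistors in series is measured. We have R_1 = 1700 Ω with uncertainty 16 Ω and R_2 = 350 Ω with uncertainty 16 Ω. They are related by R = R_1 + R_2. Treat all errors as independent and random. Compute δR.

22.6 Ω

For a sum/difference, combine absolute errors in quadrature:
  (δR_1)² = 256;  (δR_2)² = 256
δR = √(512) = 22.6 Ω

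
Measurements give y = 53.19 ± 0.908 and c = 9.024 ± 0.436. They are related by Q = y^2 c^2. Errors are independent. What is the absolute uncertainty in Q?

23600

Relative error in a monomial: (δQ/Q)² = Σ (nᵢ · δxᵢ/xᵢ)².
  (2·δy/y)² = (2×0.0171)² = 0.00117;  (2·δc/c)² = (2×0.0483)² = 0.00934
δQ/Q = √(0.0105) = 0.102
Q = 230400, so δQ = 0.102 × 230400 = 23600.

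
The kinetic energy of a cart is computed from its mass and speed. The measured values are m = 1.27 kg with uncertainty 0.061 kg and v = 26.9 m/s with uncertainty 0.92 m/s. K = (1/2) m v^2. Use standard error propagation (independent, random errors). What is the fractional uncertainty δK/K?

Each factor contributes (exponent × relative error)² to (δK/K)²:
  (1·δm/m)² = (1×0.0480)² = 0.00231;  (2·δv/v)² = (2×0.0342)² = 0.00468
δK/K = √(0.00699) = 0.0836

0.0836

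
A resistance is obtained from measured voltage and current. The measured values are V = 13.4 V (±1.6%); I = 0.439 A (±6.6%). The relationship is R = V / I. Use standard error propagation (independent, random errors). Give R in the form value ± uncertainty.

30.5 ± 2.07 Ω

Each factor contributes (exponent × relative error)² to (δR/R)²:
  (1·δV/V)² = (1×0.0160)² = 0.000256;  (-1·δI/I)² = (-1×0.0660)² = 0.00436
δR/R = √(0.00461) = 0.0679
R = 30.5 Ω, so δR = 0.0679 × 30.5 = 2.07 Ω.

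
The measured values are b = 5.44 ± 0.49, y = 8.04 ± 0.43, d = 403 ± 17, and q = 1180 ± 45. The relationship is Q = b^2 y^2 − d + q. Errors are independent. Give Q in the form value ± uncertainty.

Let p = b^2·y^2 = 1910. δp/p = √((2·δb/b)² + (2·δy/y)²) = √(0.0325 + 0.0114) = 0.210, so δp = 401.
Q = p − d + q: δQ = √(δp² + δd² + δq²) = √(1.61e+05 + 289 + 2020) = 404
Q = 2690.

2690 ± 404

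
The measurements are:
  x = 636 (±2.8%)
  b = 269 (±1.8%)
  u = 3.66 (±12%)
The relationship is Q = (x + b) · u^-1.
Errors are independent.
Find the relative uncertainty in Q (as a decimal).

Let w = x + b = 905. δw = √(δx² + δb²) = √(317 + 23.4) = 18.5, so δw/w = 0.0204.
Q is then a monomial in w, u:
δQ/Q = √((δw/w)² + (-1·δu/u)²) = √(0.000416 + 0.0144) = 0.122

0.122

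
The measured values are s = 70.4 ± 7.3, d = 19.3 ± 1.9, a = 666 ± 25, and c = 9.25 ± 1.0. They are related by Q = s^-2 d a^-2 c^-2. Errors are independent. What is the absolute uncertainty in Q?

3.33e-11

Each factor contributes (exponent × relative error)² to (δQ/Q)²:
  (-2·δs/s)² = (-2×0.104)² = 0.0430;  (1·δd/d)² = (1×0.0984)² = 0.00969;  (-2·δa/a)² = (-2×0.0375)² = 0.00564;  (-2·δc/c)² = (-2×0.108)² = 0.0467
δQ/Q = √(0.105) = 0.324
Q = 1.03e-10, so δQ = 0.324 × 1.03e-10 = 3.33e-11.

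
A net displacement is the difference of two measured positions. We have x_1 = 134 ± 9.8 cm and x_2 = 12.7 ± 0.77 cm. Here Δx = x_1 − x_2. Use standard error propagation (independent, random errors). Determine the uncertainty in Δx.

9.83 cm

Sums and differences: (δΔx)² = Σ (cᵢ δxᵢ)².
  (δx_1)² = 96.0;  (δx_2)² = 0.593
δΔx = √(96.6) = 9.83 cm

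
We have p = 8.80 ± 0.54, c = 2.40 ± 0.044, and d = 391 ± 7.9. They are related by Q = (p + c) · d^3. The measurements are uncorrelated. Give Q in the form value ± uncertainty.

Let u = p + c = 11.2. δu = √(δp² + δc²) = √(0.292 + 0.00194) = 0.542, so δu/u = 0.0484.
Q is then a monomial in u, d:
δQ/Q = √((δu/u)² + (3·δd/d)²) = √(0.00234 + 0.00367) = 0.0776
Q = 6.69e+08, so δQ = 0.0776 × 6.69e+08 = 5.19e+07.

(6.69 ± 0.519) × 10^8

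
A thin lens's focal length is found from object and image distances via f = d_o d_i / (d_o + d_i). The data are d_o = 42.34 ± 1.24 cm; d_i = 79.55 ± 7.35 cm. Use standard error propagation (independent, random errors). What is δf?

∂f/∂d_o = (d_i/(d_o+d_i))² = 0.426;  ∂f/∂d_i = (d_o/(d_o+d_i))² = 0.121
δf = √((∂f/∂d_o · δd_o)² + (∂f/∂d_i · δd_i)²) = √(0.279 + 0.787) = 1.03 cm

1.03 cm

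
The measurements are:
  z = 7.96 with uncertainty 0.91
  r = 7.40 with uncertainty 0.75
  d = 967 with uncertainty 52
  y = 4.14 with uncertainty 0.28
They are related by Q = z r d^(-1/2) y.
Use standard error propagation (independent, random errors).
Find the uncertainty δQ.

1.33

Relative error in a monomial: (δQ/Q)² = Σ (nᵢ · δxᵢ/xᵢ)².
  (1·δz/z)² = (1×0.114)² = 0.0131;  (1·δr/r)² = (1×0.101)² = 0.0103;  (−½·δd/d)² = (-0.5×0.0538)² = 0.000723;  (1·δy/y)² = (1×0.0676)² = 0.00457
δQ/Q = √(0.0286) = 0.169
Q = 7.84, so δQ = 0.169 × 7.84 = 1.33.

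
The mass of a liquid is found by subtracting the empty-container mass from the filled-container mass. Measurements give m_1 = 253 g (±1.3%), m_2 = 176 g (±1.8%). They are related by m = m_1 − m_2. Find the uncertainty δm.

Each term contributes (cᵢ δxᵢ)² to (δm)²:
  (δm_1)² = 10.8;  (δm_2)² = 10.0
δm = √(20.9) = 4.57 g

4.57 g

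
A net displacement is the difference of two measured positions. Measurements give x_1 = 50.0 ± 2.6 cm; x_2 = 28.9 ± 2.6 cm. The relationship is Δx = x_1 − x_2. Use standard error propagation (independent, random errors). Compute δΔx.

For a sum/difference, combine absolute errors in quadrature:
  (δx_1)² = 6.76;  (δx_2)² = 6.76
δΔx = √(13.5) = 3.68 cm

3.68 cm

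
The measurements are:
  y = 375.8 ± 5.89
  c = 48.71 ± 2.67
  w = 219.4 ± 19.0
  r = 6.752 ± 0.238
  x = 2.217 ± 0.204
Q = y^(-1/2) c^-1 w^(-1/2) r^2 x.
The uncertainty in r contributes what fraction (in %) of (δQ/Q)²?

27.0%

(δQ/Q)² = (−½·δy/y)² + (-1·δc/c)² + (−½·δw/w)² + (2·δr/r)² + (1·δx/x)²
  y term: (-0.5×0.0157)² = 6.14e-05
  c term: (-1×0.0548)² = 0.00300
  w term: (-0.5×0.0866)² = 0.00187
  r term: (2×0.0352)² = 0.00497
  x term: (1×0.0920)² = 0.00847
Total = 0.0184. Share from r = 0.00497/0.0184 = 0.270.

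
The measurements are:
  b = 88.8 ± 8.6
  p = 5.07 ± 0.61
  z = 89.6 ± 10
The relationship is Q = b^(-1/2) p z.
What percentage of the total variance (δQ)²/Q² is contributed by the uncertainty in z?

(δQ/Q)² = (−½·δb/b)² + (1·δp/p)² + (1·δz/z)²
  b term: (-0.5×0.0968)² = 0.00234
  p term: (1×0.120)² = 0.0145
  z term: (1×0.112)² = 0.0125
Total = 0.0293. Share from z = 0.0125/0.0293 = 0.425.

42.5%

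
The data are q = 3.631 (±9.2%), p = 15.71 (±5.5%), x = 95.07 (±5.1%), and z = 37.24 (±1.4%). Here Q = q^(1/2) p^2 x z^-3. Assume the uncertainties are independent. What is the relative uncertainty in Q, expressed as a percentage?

Each factor contributes (exponent × relative error)² to (δQ/Q)²:
  (½·δq/q)² = (0.5×0.0920)² = 0.00212;  (2·δp/p)² = (2×0.0550)² = 0.0121;  (1·δx/x)² = (1×0.0510)² = 0.00260;  (-3·δz/z)² = (-3×0.0140)² = 0.00176
δQ/Q = √(0.0186) = 0.136

13.6%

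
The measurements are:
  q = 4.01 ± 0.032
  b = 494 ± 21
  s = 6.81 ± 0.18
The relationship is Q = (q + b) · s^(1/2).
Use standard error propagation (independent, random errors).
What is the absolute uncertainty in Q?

57.4

Let u = q + b = 498. δu = √(δq² + δb²) = √(0.00102 + 441) = 21.0, so δu/u = 0.0422.
Q is then a monomial in u, s:
δQ/Q = √((δu/u)² + (½·δs/s)²) = √(0.00178 + 0.000175) = 0.0442
Q = 1300, so δQ = 0.0442 × 1300 = 57.4.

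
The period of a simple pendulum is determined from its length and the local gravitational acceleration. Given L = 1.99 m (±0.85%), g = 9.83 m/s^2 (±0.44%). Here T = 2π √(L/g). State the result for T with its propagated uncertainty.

Relative error in a monomial: (δT/T)² = Σ (nᵢ · δxᵢ/xᵢ)².
  (½·δL/L)² = (0.5×0.00850)² = 1.81e-05;  (−½·δg/g)² = (-0.5×0.00440)² = 4.84e-06
δT/T = √(2.29e-05) = 0.00479
T = 2.83 s, so δT = 0.00479 × 2.83 = 0.0135 s.

2.83 ± 0.0135 s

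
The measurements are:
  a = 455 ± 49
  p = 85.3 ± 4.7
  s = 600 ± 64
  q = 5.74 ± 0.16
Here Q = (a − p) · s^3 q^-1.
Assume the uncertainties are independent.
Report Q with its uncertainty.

Let u = a − p = 370. δu = √(δa² + δp²) = √(2400 + 22.1) = 49.2, so δu/u = 0.133.
Q is then a monomial in u, s, q:
δQ/Q = √((δu/u)² + (3·δs/s)² + (-1·δq/q)²) = √(0.0177 + 0.102 + 0.000777) = 0.348
Q = 1.39e+10, so δQ = 0.348 × 1.39e+10 = 4.84e+09.

(1.39 ± 0.484) × 10^10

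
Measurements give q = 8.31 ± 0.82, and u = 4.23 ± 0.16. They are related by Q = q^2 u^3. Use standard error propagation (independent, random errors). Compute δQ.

Each factor contributes (exponent × relative error)² to (δQ/Q)²:
  (2·δq/q)² = (2×0.0987)² = 0.0389;  (3·δu/u)² = (3×0.0378)² = 0.0129
δQ/Q = √(0.0518) = 0.228
Q = 5230, so δQ = 0.228 × 5230 = 1190.

1190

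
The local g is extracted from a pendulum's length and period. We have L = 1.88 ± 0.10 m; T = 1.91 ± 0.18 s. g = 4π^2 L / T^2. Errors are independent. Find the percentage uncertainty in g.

19.6%

g is a product of powers, so relative uncertainties combine in quadrature:
  (1·δL/L)² = (1×0.0532)² = 0.00283;  (-2·δT/T)² = (-2×0.0942)² = 0.0355
δg/g = √(0.0384) = 0.196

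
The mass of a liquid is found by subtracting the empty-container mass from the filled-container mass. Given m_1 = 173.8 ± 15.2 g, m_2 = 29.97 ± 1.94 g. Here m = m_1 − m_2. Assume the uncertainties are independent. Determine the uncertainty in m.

Each term contributes (cᵢ δxᵢ)² to (δm)²:
  (δm_1)² = 231;  (δm_2)² = 3.76
δm = √(235) = 15.3 g

15.3 g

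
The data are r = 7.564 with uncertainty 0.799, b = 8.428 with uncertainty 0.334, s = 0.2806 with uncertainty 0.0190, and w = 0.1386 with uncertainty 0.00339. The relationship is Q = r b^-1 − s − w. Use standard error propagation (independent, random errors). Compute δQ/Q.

Let p = r·b^-1 = 0.8975. δp/p = √((1·δr/r)² + (-1·δb/b)²) = √(0.0112 + 0.00157) = 0.113, so δp = 0.101.
Q = p − s − w: δQ = √(δp² + δs² + δw²) = √(0.0103 + 0.000361 + 1.15e-05) = 0.103
Q = 0.4783, so δQ/Q = 0.103/0.4783 = 0.216.

0.216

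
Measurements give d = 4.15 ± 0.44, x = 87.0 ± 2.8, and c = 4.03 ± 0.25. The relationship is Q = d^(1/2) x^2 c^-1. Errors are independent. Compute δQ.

398

Since Q is a product/quotient, work with relative uncertainties:
  (½·δd/d)² = (0.5×0.106)² = 0.00281;  (2·δx/x)² = (2×0.0322)² = 0.00414;  (-1·δc/c)² = (-1×0.0620)² = 0.00385
δQ/Q = √(0.0108) = 0.104
Q = 3830, so δQ = 0.104 × 3830 = 398.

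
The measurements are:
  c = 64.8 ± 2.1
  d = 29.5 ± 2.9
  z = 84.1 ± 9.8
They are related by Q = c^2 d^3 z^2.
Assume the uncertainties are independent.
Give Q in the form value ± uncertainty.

(7.62 ± 2.91) × 10^11

Since Q is a product/quotient, work with relative uncertainties:
  (2·δc/c)² = (2×0.0324)² = 0.00420;  (3·δd/d)² = (3×0.0983)² = 0.0870;  (2·δz/z)² = (2×0.117)² = 0.0543
δQ/Q = √(0.145) = 0.381
Q = 7.62e+11, so δQ = 0.381 × 7.62e+11 = 2.91e+11.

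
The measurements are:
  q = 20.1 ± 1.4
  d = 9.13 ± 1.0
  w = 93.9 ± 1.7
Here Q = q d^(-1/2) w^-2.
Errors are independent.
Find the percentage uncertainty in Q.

9.57%

For a monomial Q ∝ q, d^(-1/2), w^-2, fractional errors add in quadrature:
  (1·δq/q)² = (1×0.0697)² = 0.00485;  (−½·δd/d)² = (-0.5×0.110)² = 0.00300;  (-2·δw/w)² = (-2×0.0181)² = 0.00131
δQ/Q = √(0.00916) = 0.0957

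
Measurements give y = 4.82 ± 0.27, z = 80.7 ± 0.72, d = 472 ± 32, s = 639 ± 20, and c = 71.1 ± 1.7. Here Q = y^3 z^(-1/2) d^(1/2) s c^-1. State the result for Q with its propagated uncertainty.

Relative error in a monomial: (δQ/Q)² = Σ (nᵢ · δxᵢ/xᵢ)².
  (3·δy/y)² = (3×0.0560)² = 0.0282;  (−½·δz/z)² = (-0.5×0.00892)² = 1.99e-05;  (½·δd/d)² = (0.5×0.0678)² = 0.00115;  (1·δs/s)² = (1×0.0313)² = 0.000980;  (-1·δc/c)² = (-1×0.0239)² = 0.000572
δQ/Q = √(0.0310) = 0.176
Q = 2430, so δQ = 0.176 × 2430 = 428.

2430 ± 428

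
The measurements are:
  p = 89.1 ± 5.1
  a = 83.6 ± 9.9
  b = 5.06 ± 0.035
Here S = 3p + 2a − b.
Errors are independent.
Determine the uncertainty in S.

25.0

S is a linear combination, so absolute uncertainties add in quadrature:
  (3·δp)² = 234;  (2·δa)² = 392;  (δb)² = 0.00123
δS = √(626) = 25.0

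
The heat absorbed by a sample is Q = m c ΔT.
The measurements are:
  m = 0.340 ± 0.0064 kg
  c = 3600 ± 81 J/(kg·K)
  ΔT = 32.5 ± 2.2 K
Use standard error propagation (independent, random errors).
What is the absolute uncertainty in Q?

2930 J

Products/powers → add relative errors in quadrature, weighted by exponent:
  (1·δm/m)² = (1×0.0188)² = 0.000354;  (1·δc/c)² = (1×0.0225)² = 0.000506;  (1·δΔT/ΔT)² = (1×0.0677)² = 0.00458
δQ/Q = √(0.00544) = 0.0738
Q = 39800 J, so δQ = 0.0738 × 39800 = 2930 J.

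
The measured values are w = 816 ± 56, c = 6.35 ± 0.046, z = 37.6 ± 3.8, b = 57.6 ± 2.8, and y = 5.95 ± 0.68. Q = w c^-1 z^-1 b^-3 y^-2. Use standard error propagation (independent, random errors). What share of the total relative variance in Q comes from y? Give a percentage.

(δQ/Q)² = (1·δw/w)² + (-1·δc/c)² + (-1·δz/z)² + (-3·δb/b)² + (-2·δy/y)²
  w term: (1×0.0686)² = 0.00471
  c term: (-1×0.00724)² = 5.25e-05
  z term: (-1×0.101)² = 0.0102
  b term: (-3×0.0486)² = 0.0213
  y term: (-2×0.114)² = 0.0522
Total = 0.0885. Share from y = 0.0522/0.0885 = 0.590.

59.0%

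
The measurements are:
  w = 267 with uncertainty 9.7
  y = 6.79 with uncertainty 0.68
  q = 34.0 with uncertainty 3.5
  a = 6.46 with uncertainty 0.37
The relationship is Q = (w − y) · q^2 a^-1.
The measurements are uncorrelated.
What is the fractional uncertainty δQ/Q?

0.217

Let u = w − y = 260. δu = √(δw² + δy²) = √(94.1 + 0.462) = 9.72, so δu/u = 0.0374.
Q is then a monomial in u, q, a:
δQ/Q = √((δu/u)² + (2·δq/q)² + (-1·δa/a)²) = √(0.00140 + 0.0424 + 0.00328) = 0.217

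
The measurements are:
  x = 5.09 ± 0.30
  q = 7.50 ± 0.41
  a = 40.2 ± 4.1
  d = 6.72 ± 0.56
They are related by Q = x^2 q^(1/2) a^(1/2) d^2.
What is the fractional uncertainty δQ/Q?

Products/powers → add relative errors in quadrature, weighted by exponent:
  (2·δx/x)² = (2×0.0589)² = 0.0139;  (½·δq/q)² = (0.5×0.0547)² = 0.000747;  (½·δa/a)² = (0.5×0.102)² = 0.00260;  (2·δd/d)² = (2×0.0833)² = 0.0278
δQ/Q = √(0.0450) = 0.212

0.212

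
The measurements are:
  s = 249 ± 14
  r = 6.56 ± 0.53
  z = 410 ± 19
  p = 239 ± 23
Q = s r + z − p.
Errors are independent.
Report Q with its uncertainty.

Let w = s·r = 1630. δw/w = √((1·δs/s)² + (1·δr/r)²) = √(0.00316 + 0.00653) = 0.0984, so δw = 161.
Q = w + z − p: δQ = √(δw² + δz² + δp²) = √(25900 + 361 + 529) = 164
Q = 1800.

1800 ± 164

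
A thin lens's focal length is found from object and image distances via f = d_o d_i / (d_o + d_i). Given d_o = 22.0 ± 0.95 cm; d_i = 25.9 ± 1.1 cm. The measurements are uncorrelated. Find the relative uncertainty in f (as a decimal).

0.0304

∂f/∂d_o = (d_i/(d_o+d_i))² = 0.292;  ∂f/∂d_i = (d_o/(d_o+d_i))² = 0.211
δf = √((∂f/∂d_o · δd_o)² + (∂f/∂d_i · δd_i)²) = √(0.0771 + 0.0538) = 0.362 cm
f = 11.9 cm, so δf/f = 0.362/11.9 = 0.0304.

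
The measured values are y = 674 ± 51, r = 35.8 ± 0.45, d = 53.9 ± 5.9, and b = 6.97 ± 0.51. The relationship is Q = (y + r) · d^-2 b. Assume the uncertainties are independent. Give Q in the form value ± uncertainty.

Let u = y + r = 710. δu = √(δy² + δr²) = √(2600 + 0.203) = 51.0, so δu/u = 0.0719.
Q is then a monomial in u, d, b:
δQ/Q = √((δu/u)² + (-2·δd/d)² + (1·δb/b)²) = √(0.00516 + 0.0479 + 0.00535) = 0.242
Q = 1.70, so δQ = 0.242 × 1.70 = 0.412.

1.70 ± 0.412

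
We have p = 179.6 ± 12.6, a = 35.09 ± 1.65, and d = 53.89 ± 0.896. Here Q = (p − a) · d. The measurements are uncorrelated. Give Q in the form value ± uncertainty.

7788 ± 697

Let u = p − a = 144.5. δu = √(δp² + δa²) = √(159 + 2.72) = 12.7, so δu/u = 0.0879.
Q is then a monomial in u, d:
δQ/Q = √((δu/u)² + (1·δd/d)²) = √(0.00773 + 0.000276) = 0.0895
Q = 7788, so δQ = 0.0895 × 7788 = 697.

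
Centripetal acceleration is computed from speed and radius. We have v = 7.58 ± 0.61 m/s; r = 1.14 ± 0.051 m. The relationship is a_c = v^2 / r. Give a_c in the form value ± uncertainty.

Products/powers → add relative errors in quadrature, weighted by exponent:
  (2·δv/v)² = (2×0.0805)² = 0.0259;  (-1·δr/r)² = (-1×0.0447)² = 0.00200
δa_c/a_c = √(0.0279) = 0.167
a_c = 50.4 m/s^2, so δa_c = 0.167 × 50.4 = 8.42 m/s^2.

50.4 ± 8.42 m/s^2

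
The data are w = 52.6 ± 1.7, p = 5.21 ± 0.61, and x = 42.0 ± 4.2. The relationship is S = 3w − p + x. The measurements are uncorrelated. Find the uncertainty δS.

Sums and differences: (δS)² = Σ (cᵢ δxᵢ)².
  (3·δw)² = 26.0;  (δp)² = 0.372;  (δx)² = 17.6
δS = √(44.0) = 6.63

6.63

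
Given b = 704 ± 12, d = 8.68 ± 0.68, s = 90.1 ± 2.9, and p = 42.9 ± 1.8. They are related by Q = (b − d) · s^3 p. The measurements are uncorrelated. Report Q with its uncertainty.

Let u = b − d = 695. δu = √(δb² + δd²) = √(144 + 0.462) = 12.0, so δu/u = 0.0173.
Q is then a monomial in u, s, p:
δQ/Q = √((δu/u)² + (3·δs/s)² + (1·δp/p)²) = √(0.000299 + 0.00932 + 0.00176) = 0.107
Q = 2.18e+10, so δQ = 0.107 × 2.18e+10 = 2.33e+09.

(2.18 ± 0.233) × 10^10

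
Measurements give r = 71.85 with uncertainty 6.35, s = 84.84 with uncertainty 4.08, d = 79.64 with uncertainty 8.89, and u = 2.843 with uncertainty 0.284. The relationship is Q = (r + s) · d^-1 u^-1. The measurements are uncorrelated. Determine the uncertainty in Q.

0.109

Let w = r + s = 156.7. δw = √(δr² + δs²) = √(40.3 + 16.6) = 7.55, so δw/w = 0.0482.
Q is then a monomial in w, d, u:
δQ/Q = √((δw/w)² + (-1·δd/d)² + (-1·δu/u)²) = √(0.00232 + 0.0125 + 0.00998) = 0.157
Q = 0.6920, so δQ = 0.157 × 0.6920 = 0.109.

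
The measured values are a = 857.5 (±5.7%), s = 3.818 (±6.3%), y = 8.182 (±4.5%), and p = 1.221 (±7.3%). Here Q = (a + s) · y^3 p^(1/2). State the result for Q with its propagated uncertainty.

521300 ± 78700

Let u = a + s = 861.3. δu = √(δa² + δs²) = √(2390 + 0.0579) = 48.9, so δu/u = 0.0567.
Q is then a monomial in u, y, p:
δQ/Q = √((δu/u)² + (3·δy/y)² + (½·δp/p)²) = √(0.00322 + 0.0182 + 0.00133) = 0.151
Q = 521300, so δQ = 0.151 × 521300 = 78700.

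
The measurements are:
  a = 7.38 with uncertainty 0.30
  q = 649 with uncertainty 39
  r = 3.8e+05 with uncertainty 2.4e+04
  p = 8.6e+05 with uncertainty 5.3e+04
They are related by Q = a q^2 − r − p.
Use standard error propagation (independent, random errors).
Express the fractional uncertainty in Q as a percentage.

Let w = a·q^2 = 3.11e+06. δw/w = √((1·δa/a)² + (2·δq/q)²) = √(0.00165 + 0.0144) = 0.127, so δw = 3.94e+05.
Q = w − r − p: δQ = √(δw² + δr² + δp²) = √(1.56e+11 + 5.76e+08 + 2.81e+09) = 3.99e+05
Q = 1.87e+06, so δQ/Q = 3.99e+05/1.87e+06 = 0.213.

21.3%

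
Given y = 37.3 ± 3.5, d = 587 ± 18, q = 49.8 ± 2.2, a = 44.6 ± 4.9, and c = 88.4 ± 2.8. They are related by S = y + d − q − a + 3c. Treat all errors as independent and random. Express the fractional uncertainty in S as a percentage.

2.63%

Absolute uncertainties add in quadrature for a linear combination:
  (δy)² = 12.2;  (δd)² = 324;  (δq)² = 4.84;  (δa)² = 24.0;  (3·δc)² = 70.6
δS = √(436) = 20.9
S = 795, so δS/S = 20.9/795 = 0.0263.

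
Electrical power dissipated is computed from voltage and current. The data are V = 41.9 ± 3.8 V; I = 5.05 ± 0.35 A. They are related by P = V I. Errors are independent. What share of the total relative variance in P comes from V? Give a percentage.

(δP/P)² = (1·δV/V)² + (1·δI/I)²
  V term: (1×0.0907)² = 0.00823
  I term: (1×0.0693)² = 0.00480
Total = 0.0130. Share from V = 0.00823/0.0130 = 0.631.

63.1%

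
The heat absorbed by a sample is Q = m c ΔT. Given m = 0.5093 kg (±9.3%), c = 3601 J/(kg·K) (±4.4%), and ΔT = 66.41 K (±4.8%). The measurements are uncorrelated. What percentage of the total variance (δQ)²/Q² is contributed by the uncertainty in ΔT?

17.9%

(δQ/Q)² = (1·δm/m)² + (1·δc/c)² + (1·δΔT/ΔT)²
  m term: (1×0.0930)² = 0.00865
  c term: (1×0.0440)² = 0.00194
  ΔT term: (1×0.0480)² = 0.00230
Total = 0.0129. Share from ΔT = 0.00230/0.0129 = 0.179.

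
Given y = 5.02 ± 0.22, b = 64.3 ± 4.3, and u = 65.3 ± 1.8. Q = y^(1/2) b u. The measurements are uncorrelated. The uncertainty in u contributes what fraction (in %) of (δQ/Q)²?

(δQ/Q)² = (½·δy/y)² + (1·δb/b)² + (1·δu/u)²
  y term: (0.5×0.0438)² = 0.000480
  b term: (1×0.0669)² = 0.00447
  u term: (1×0.0276)² = 0.000760
Total = 0.00571. Share from u = 0.000760/0.00571 = 0.133.

13.3%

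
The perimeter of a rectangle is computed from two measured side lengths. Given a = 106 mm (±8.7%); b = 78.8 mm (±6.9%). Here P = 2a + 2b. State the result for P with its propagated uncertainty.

370 ± 21.4 mm

P is a linear combination, so absolute uncertainties add in quadrature:
  (2·δa)² = 340;  (2·δb)² = 118
δP = √(458) = 21.4 mm
P = 370 mm.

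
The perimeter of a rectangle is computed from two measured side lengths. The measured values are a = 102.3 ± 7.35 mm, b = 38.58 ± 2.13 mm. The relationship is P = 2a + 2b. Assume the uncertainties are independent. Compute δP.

Absolute uncertainties add in quadrature for a linear combination:
  (2·δa)² = 216;  (2·δb)² = 18.1
δP = √(234) = 15.3 mm

15.3 mm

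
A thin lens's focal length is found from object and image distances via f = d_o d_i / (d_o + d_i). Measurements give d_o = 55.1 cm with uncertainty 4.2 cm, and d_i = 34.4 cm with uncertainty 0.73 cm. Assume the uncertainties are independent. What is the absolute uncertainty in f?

∂f/∂d_o = (d_i/(d_o+d_i))² = 0.148;  ∂f/∂d_i = (d_o/(d_o+d_i))² = 0.379
δf = √((∂f/∂d_o · δd_o)² + (∂f/∂d_i · δd_i)²) = √(0.385 + 0.0766) = 0.679 cm

0.679 cm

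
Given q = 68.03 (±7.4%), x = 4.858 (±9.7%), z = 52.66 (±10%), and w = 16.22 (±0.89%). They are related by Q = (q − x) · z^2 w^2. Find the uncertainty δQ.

Let u = q − x = 63.17. δu = √(δq² + δx²) = √(25.3 + 0.222) = 5.06, so δu/u = 0.0800.
Q is then a monomial in u, z, w:
δQ/Q = √((δu/u)² + (2·δz/z)² + (2·δw/w)²) = √(0.00641 + 0.0400 + 0.000317) = 0.216
Q = 4.609e+07, so δQ = 0.216 × 4.609e+07 = 9.96e+06.

9.96e+06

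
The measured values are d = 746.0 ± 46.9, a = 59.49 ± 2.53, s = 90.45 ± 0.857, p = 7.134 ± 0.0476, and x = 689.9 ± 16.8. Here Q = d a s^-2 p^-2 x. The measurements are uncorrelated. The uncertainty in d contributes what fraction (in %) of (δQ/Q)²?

(δQ/Q)² = (1·δd/d)² + (1·δa/a)² + (-2·δs/s)² + (-2·δp/p)² + (1·δx/x)²
  d term: (1×0.0629)² = 0.00395
  a term: (1×0.0425)² = 0.00181
  s term: (-2×0.00947)² = 0.000359
  p term: (-2×0.00667)² = 0.000178
  x term: (1×0.0244)² = 0.000593
Total = 0.00689. Share from d = 0.00395/0.00689 = 0.574.

57.4%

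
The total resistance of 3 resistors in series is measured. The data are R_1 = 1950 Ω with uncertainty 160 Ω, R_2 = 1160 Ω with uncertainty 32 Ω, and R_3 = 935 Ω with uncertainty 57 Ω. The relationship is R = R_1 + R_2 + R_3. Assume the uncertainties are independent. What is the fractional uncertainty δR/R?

0.0427

Absolute uncertainties add in quadrature for a linear combination:
  (δR_1)² = 25600;  (δR_2)² = 1020;  (δR_3)² = 3250
δR = √(29900) = 173 Ω
R = 4040 Ω, so δR/R = 173/4040 = 0.0427.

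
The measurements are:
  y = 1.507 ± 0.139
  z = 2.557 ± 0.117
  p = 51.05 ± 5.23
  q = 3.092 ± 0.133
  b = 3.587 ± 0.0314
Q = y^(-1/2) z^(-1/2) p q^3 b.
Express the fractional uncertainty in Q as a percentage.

For a monomial Q ∝ y^(-1/2), z^(-1/2), p, q^3, b, fractional errors add in quadrature:
  (−½·δy/y)² = (-0.5×0.0922)² = 0.00213;  (−½·δz/z)² = (-0.5×0.0458)² = 0.000523;  (1·δp/p)² = (1×0.102)² = 0.0105;  (3·δq/q)² = (3×0.0430)² = 0.0167;  (1·δb/b)² = (1×0.00875)² = 7.66e-05
δQ/Q = √(0.0299) = 0.173

17.3%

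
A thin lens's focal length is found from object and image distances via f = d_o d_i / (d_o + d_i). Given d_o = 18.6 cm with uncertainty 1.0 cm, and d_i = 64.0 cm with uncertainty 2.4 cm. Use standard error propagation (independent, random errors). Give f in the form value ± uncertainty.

14.4 ± 0.613 cm

∂f/∂d_o = (d_i/(d_o+d_i))² = 0.600;  ∂f/∂d_i = (d_o/(d_o+d_i))² = 0.0507
δf = √((∂f/∂d_o · δd_o)² + (∂f/∂d_i · δd_i)²) = √(0.360 + 0.0148) = 0.613 cm
f = 14.4 cm.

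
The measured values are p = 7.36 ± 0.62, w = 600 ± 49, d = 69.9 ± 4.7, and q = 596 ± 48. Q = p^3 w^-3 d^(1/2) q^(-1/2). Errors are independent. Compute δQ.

Each factor contributes (exponent × relative error)² to (δQ/Q)²:
  (3·δp/p)² = (3×0.0842)² = 0.0639;  (-3·δw/w)² = (-3×0.0817)² = 0.0600;  (½·δd/d)² = (0.5×0.0672)² = 0.00113;  (−½·δq/q)² = (-0.5×0.0805)² = 0.00162
δQ/Q = √(0.127) = 0.356
Q = 6.32e-07, so δQ = 0.356 × 6.32e-07 = 2.25e-07.

2.25e-07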